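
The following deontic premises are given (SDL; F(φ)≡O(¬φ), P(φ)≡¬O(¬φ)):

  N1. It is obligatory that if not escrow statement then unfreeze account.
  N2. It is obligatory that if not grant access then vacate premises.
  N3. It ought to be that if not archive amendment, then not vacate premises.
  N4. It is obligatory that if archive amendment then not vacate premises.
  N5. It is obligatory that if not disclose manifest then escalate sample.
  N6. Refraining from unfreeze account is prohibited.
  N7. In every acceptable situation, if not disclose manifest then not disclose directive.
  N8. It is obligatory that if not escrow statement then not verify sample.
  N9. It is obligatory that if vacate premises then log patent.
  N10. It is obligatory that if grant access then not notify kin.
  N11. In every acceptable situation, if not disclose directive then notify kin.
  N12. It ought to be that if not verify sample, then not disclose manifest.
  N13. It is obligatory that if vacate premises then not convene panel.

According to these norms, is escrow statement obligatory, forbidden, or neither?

Obligatory

By case analysis on archive_amendment: premise 4 gives O(archive_amendment → ¬vacate_premises) and premise 3 gives O(¬archive_amendment → ¬vacate_premises), so O(¬vacate_premises) either way.
Premise 2, O(¬grant_access → vacate_premises), contraposes to O(¬vacate_premises → grant_access); with O(¬vacate_premises) we get O(grant_access).
Applying K to premise 10 (O(grant_access → ¬notify_kin)) and O(grant_access) yields O(¬notify_kin).
The contrapositive of premise 11 (O(¬disclose_directive → notify_kin)) is O(¬notify_kin → disclose_directive), and O(¬notify_kin) is already established, so O(disclose_directive).
Premise 7 is O(¬disclose_manifest → ¬disclose_directive); contrapositively O(disclose_directive → disclose_manifest). Since O(disclose_directive) holds, K gives O(disclose_manifest).
Premise 12 is O(¬verify_sample → ¬disclose_manifest); contrapositively O(disclose_manifest → verify_sample). Since O(disclose_manifest) holds, K gives O(verify_sample).
The contrapositive of premise 8 (O(¬escrow_statement → ¬verify_sample)) is O(verify_sample → escrow_statement), and O(verify_sample) is already established, so O(escrow_statement).
Premises 1, 5, 6, 9, 13 do not contribute to this derivation.
Hence escrow_statement is obligatory.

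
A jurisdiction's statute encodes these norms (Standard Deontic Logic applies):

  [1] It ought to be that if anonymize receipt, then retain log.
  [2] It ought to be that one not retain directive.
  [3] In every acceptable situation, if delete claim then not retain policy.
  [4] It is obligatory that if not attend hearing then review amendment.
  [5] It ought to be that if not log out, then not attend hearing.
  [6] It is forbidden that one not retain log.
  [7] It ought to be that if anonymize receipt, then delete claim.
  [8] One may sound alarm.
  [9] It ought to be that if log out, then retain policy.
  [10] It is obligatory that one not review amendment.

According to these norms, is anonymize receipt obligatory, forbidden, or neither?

Forbidden

Premise 10 states O(¬review_amendment) outright.
Premise 4, O(¬attend_hearing → review_amendment), contraposes to O(¬review_amendment → attend_hearing); with O(¬review_amendment) we get O(attend_hearing).
The contrapositive of premise 5 (O(¬log_out → ¬attend_hearing)) is O(attend_hearing → log_out), and O(attend_hearing) is already established, so O(log_out).
With premise 9, O(log_out → retain_policy), the K-axiom yields O(retain_policy).
Premise 3, O(delete_claim → ¬retain_policy), contraposes to O(retain_policy → ¬delete_claim); with O(retain_policy) we get O(¬delete_claim).
The contrapositive of premise 7 (O(anonymize_receipt → delete_claim)) is O(¬delete_claim → ¬anonymize_receipt), and O(¬delete_claim) is already established, so O(¬anonymize_receipt).
Premises 1, 2, 6, 8 do not contribute to this derivation.
Thus O(¬anonymize_receipt), which is F(anonymize_receipt): anonymize_receipt is forbidden.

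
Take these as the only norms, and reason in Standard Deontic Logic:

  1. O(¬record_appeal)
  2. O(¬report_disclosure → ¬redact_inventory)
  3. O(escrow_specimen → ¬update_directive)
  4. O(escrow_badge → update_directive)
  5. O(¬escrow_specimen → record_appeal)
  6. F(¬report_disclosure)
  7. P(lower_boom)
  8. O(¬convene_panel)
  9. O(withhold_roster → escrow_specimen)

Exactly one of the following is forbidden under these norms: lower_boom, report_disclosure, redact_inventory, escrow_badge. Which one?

From premise 1 we have O(¬record_appeal).
Premise 5, O(¬escrow_specimen → record_appeal), contraposes to O(¬record_appeal → escrow_specimen); with O(¬record_appeal) we get O(escrow_specimen).
Premise 3 is O(escrow_specimen → ¬update_directive); since O(escrow_specimen), deontic closure gives O(¬update_directive).
Premise 4 is O(escrow_badge → update_directive); contrapositively O(¬update_directive → ¬escrow_badge). Since O(¬update_directive) holds, K gives O(¬escrow_badge).
So O(¬escrow_badge) holds, i.e. escrow_badge is forbidden. None of the other listed options is forbidden under the premises.

escrow_badge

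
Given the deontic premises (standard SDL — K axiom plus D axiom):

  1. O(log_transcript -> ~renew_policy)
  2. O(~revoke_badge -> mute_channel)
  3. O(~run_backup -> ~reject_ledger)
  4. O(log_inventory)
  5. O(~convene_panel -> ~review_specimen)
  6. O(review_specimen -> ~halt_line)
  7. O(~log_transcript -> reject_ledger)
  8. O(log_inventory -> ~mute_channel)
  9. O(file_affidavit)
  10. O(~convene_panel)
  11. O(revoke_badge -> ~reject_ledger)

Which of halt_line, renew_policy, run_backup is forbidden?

From premise 4 we have O(log_inventory).
From O(log_inventory) and premise 8, O(log_inventory -> ~mute_channel), we obtain O(~mute_channel).
The contrapositive of premise 2 (O(~revoke_badge -> mute_channel)) is O(~mute_channel -> revoke_badge), and O(~mute_channel) is already established, so O(revoke_badge).
From O(revoke_badge) and premise 11, O(revoke_badge -> ~reject_ledger), we obtain O(~reject_ledger).
Premise 7 is O(~log_transcript -> reject_ledger); contrapositively O(~reject_ledger -> log_transcript). Since O(~reject_ledger) holds, K gives O(log_transcript).
Premise 1 is O(log_transcript -> ~renew_policy); since O(log_transcript), deontic closure gives O(~renew_policy).
So O(~renew_policy) holds, i.e. renew_policy is forbidden. None of the other listed options is forbidden under the premises.

renew_policy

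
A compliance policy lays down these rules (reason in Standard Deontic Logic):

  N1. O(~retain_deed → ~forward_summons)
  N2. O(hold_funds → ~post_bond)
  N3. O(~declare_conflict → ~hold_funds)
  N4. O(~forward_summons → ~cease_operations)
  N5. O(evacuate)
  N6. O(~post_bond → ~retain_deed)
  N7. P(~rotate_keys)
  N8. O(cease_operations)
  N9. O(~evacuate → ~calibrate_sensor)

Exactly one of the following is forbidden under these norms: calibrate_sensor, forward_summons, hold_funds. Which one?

hold_funds

From premise 8 we have O(cease_operations).
The contrapositive of premise 4 (O(~forward_summons → ~cease_operations)) is O(cease_operations → forward_summons), and O(cease_operations) is already established, so O(forward_summons).
The contrapositive of premise 1 (O(~retain_deed → ~forward_summons)) is O(forward_summons → retain_deed), and O(forward_summons) is already established, so O(retain_deed).
Premise 6, O(~post_bond → ~retain_deed), contraposes to O(retain_deed → post_bond); with O(retain_deed) we get O(post_bond).
The contrapositive of premise 2 (O(hold_funds → ~post_bond)) is O(post_bond → ~hold_funds), and O(post_bond) is already established, so O(~hold_funds).
So O(~hold_funds) holds, i.e. hold_funds is forbidden. None of the other listed options is forbidden under the premises.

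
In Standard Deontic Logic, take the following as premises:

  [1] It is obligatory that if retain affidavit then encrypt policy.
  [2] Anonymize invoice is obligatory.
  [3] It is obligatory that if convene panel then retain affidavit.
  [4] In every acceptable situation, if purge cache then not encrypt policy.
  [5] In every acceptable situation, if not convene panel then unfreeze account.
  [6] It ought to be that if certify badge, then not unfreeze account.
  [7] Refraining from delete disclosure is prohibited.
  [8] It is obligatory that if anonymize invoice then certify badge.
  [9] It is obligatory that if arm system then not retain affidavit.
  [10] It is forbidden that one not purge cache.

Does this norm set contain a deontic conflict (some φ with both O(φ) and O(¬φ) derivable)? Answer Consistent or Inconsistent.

Premise 10, F(¬purge_cache), is equivalent to O(purge_cache).
Applying K to premise 4 (O(purge_cache → ¬encrypt_policy)) and O(purge_cache) yields O(¬encrypt_policy).
Premise 1, O(retain_affidavit → encrypt_policy), contraposes to O(¬encrypt_policy → ¬retain_affidavit); with O(¬encrypt_policy) we get O(¬retain_affidavit).
Premise 3 is O(convene_panel → retain_affidavit); contrapositively O(¬retain_affidavit → ¬convene_panel). Since O(¬retain_affidavit) holds, K gives O(¬convene_panel).
Premise 5 is O(¬convene_panel → unfreeze_account); since O(¬convene_panel), deontic closure gives O(unfreeze_account).
Premise 6, O(certify_badge → ¬unfreeze_account), contraposes to O(unfreeze_account → ¬certify_badge); with O(unfreeze_account) we get O(¬certify_badge).
The contrapositive of premise 8 (O(anonymize_invoice → certify_badge)) is O(¬certify_badge → ¬anonymize_invoice), and O(¬certify_badge) is already established, so O(¬anonymize_invoice).
But premise 2 directly asserts O(anonymize_invoice).
We now have both O(¬anonymize_invoice) and O(anonymize_invoice) — anonymize_invoice is simultaneously obligatory and forbidden, violating the D-axiom.

Inconsistent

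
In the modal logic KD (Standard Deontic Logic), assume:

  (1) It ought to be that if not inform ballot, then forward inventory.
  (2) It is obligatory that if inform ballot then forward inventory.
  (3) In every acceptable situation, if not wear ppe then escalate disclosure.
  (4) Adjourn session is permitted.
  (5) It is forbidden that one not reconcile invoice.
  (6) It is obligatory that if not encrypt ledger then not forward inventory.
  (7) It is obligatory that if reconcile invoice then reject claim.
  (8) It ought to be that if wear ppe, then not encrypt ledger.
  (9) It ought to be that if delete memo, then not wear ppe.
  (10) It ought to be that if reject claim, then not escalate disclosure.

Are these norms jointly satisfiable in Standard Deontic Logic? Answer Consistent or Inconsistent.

Premises 1 and 2 cover both cases: O(¬inform_ballot → forward_inventory) and O(inform_ballot → forward_inventory). Since ¬inform_ballot ∨ inform_ballot is a tautology, O(forward_inventory) follows.
Premise 6 is O(¬encrypt_ledger → ¬forward_inventory); contrapositively O(forward_inventory → encrypt_ledger). Since O(forward_inventory) holds, K gives O(encrypt_ledger).
The contrapositive of premise 8 (O(wear_ppe → ¬encrypt_ledger)) is O(encrypt_ledger → ¬wear_ppe), and O(encrypt_ledger) is already established, so O(¬wear_ppe).
With premise 3, O(¬wear_ppe → escalate_disclosure), the K-axiom yields O(escalate_disclosure).
The contrapositive of premise 10 (O(reject_claim → ¬escalate_disclosure)) is O(escalate_disclosure → ¬reject_claim), and O(escalate_disclosure) is already established, so O(¬reject_claim).
Premise 7, O(reconcile_invoice → reject_claim), contraposes to O(¬reject_claim → ¬reconcile_invoice); with O(¬reject_claim) we get O(¬reconcile_invoice).
However, F(¬reconcile_invoice) at premise 5 amounts to O(reconcile_invoice).
We now have both O(¬reconcile_invoice) and O(reconcile_invoice) — reconcile_invoice is simultaneously obligatory and forbidden, violating the D-axiom.

Inconsistent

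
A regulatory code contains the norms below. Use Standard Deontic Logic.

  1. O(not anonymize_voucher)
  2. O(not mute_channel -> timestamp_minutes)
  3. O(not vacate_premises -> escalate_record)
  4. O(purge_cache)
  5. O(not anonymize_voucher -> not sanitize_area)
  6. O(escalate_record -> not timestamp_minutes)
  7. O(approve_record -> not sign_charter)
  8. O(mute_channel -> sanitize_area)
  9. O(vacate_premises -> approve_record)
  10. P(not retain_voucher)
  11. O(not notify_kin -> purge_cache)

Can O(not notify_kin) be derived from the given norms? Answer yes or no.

Premise 11 is O(not notify_kin -> purge_cache); even if O(purge_cache) held, inferring O(not notify_kin) would be affirming the consequent — invalid.
No other premise forces O(not notify_kin). An ideal world satisfying every premise can still have not notify_kin false, so O(not notify_kin) is not derivable.

No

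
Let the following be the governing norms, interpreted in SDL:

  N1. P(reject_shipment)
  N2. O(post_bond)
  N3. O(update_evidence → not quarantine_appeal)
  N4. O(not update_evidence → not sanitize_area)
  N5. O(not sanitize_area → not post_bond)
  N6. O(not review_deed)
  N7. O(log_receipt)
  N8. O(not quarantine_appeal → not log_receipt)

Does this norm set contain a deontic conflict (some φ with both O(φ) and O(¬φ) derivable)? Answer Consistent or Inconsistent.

Inconsistent

From premise 2 we have O(post_bond).
Premise 5 is O(not sanitize_area → not post_bond); contrapositively O(post_bond → sanitize_area). Since O(post_bond) holds, K gives O(sanitize_area).
Premise 4, O(not update_evidence → not sanitize_area), contraposes to O(sanitize_area → update_evidence); with O(sanitize_area) we get O(update_evidence).
With premise 3, O(update_evidence → not quarantine_appeal), the K-axiom yields O(not quarantine_appeal).
Premise 8 is O(not quarantine_appeal → not log_receipt); since O(not quarantine_appeal), deontic closure gives O(not log_receipt).
However, premise 7 gives O(log_receipt).
We now have both O(not log_receipt) and O(log_receipt) — log_receipt is simultaneously obligatory and forbidden, violating the D-axiom.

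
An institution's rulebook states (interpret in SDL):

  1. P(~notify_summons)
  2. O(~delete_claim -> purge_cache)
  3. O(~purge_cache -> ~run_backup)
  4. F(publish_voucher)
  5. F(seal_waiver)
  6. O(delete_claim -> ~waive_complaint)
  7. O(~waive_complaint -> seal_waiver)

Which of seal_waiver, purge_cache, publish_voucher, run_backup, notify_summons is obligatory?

purge_cache

Premise 5, F(seal_waiver), is equivalent to O(~seal_waiver).
Premise 7 is O(~waive_complaint -> seal_waiver); contrapositively O(~seal_waiver -> waive_complaint). Since O(~seal_waiver) holds, K gives O(waive_complaint).
The contrapositive of premise 6 (O(delete_claim -> ~waive_complaint)) is O(waive_complaint -> ~delete_claim), and O(waive_complaint) is already established, so O(~delete_claim).
Applying K to premise 2 (O(~delete_claim -> purge_cache)) and O(~delete_claim) yields O(purge_cache).
So O(purge_cache) holds — purge_cache is obligatory. None of the other listed options is made obligatory by any chain of premises.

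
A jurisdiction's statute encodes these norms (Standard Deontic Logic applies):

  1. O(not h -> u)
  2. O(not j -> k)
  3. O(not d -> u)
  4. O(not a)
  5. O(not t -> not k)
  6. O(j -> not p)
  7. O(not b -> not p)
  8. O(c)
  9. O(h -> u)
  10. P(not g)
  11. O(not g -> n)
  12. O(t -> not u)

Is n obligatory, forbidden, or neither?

Premise 11 is O(not g -> n), but O(not g) is not derivable from the premises (the permission P(not g) asserts only not O(g), not O(not g)), so it does not yield O(n).
No premise or chain of K-axiom applications forces O(n), and none forces O(not n). So n is neither obligatory nor forbidden under these norms.

Neither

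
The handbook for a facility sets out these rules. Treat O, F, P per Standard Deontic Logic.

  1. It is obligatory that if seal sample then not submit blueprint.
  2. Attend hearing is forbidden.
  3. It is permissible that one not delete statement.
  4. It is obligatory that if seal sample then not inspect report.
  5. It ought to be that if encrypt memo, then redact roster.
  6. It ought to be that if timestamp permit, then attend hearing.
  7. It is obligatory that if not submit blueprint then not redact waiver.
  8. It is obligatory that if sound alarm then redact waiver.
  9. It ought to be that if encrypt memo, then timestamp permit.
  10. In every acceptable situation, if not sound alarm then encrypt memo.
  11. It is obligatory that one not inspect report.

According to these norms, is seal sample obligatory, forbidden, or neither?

Forbidden

Premise 2, F(attend_hearing), is equivalent to O(¬attend_hearing).
Premise 6 is O(timestamp_permit → attend_hearing); contrapositively O(¬attend_hearing → ¬timestamp_permit). Since O(¬attend_hearing) holds, K gives O(¬timestamp_permit).
Premise 9, O(encrypt_memo → timestamp_permit), contraposes to O(¬timestamp_permit → ¬encrypt_memo); with O(¬timestamp_permit) we get O(¬encrypt_memo).
Premise 10, O(¬sound_alarm → encrypt_memo), contraposes to O(¬encrypt_memo → sound_alarm); with O(¬encrypt_memo) we get O(sound_alarm).
Applying K to premise 8 (O(sound_alarm → redact_waiver)) and O(sound_alarm) yields O(redact_waiver).
Premise 7, O(¬submit_blueprint → ¬redact_waiver), contraposes to O(redact_waiver → submit_blueprint); with O(redact_waiver) we get O(submit_blueprint).
The contrapositive of premise 1 (O(seal_sample → ¬submit_blueprint)) is O(submit_blueprint → ¬seal_sample), and O(submit_blueprint) is already established, so O(¬seal_sample).
Premises 3, 4, 5, 11 do not contribute to this derivation.
Thus O(¬seal_sample), which is F(seal_sample): seal_sample is forbidden.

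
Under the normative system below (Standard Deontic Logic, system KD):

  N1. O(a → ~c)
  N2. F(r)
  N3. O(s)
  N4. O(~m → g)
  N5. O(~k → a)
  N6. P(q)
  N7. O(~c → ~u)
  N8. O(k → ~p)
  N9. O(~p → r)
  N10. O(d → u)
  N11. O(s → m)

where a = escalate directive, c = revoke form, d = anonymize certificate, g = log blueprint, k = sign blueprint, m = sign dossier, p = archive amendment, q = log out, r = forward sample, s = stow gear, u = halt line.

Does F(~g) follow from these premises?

Premise 4 is O(~m → g), but O(~m) is not derivable from the premises, so it does not yield O(g).
No other premise forces O(g). An ideal world satisfying every premise can still have ~g true, so F(~g) is not derivable.

No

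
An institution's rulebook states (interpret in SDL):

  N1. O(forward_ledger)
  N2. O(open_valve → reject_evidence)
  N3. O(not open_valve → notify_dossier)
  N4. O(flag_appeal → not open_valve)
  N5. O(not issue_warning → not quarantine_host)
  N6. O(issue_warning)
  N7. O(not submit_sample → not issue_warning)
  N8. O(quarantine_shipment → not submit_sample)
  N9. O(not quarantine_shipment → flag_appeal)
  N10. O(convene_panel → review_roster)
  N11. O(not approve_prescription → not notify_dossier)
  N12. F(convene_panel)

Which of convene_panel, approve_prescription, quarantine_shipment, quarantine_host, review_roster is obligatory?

approve_prescription

Premise 6 states O(issue_warning) outright.
Premise 7, O(not submit_sample → not issue_warning), contraposes to O(issue_warning → submit_sample); with O(issue_warning) we get O(submit_sample).
Premise 8, O(quarantine_shipment → not submit_sample), contraposes to O(submit_sample → not quarantine_shipment); with O(submit_sample) we get O(not quarantine_shipment).
With premise 9, O(not quarantine_shipment → flag_appeal), the K-axiom yields O(flag_appeal).
Premise 4 is O(flag_appeal → not open_valve); since O(flag_appeal), deontic closure gives O(not open_valve).
Premise 3 is O(not open_valve → notify_dossier); since O(not open_valve), deontic closure gives O(notify_dossier).
The contrapositive of premise 11 (O(not approve_prescription → not notify_dossier)) is O(notify_dossier → approve_prescription), and O(notify_dossier) is already established, so O(approve_prescription).
So O(approve_prescription) holds — approve_prescription is obligatory. None of the other listed options is made obligatory by any chain of premises.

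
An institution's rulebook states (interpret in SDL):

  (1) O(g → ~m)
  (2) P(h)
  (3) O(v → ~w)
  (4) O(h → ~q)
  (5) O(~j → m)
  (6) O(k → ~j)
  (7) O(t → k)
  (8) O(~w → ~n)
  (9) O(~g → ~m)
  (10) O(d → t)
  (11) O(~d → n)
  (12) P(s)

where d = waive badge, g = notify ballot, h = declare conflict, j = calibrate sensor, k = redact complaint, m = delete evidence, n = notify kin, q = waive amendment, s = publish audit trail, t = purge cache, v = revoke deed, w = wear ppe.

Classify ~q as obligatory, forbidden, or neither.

Neither

Premise 4 is O(h → ~q), but O(h) is not derivable from the premises (the permission P(h) asserts only ~O(~h), not O(h)), so it does not yield O(~q).
No premise or chain of K-axiom applications forces O(~q), and none forces O(q). So ~q is neither obligatory nor forbidden under these norms.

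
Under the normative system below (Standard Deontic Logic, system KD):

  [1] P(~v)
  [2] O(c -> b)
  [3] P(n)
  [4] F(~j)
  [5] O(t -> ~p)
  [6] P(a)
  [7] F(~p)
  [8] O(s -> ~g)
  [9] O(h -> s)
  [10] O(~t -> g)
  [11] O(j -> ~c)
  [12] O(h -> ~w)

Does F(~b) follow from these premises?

No

Premise 2 is O(c -> b), but O(c) is not derivable from the premises, so it does not yield O(b).
No other premise forces O(b). An ideal world satisfying every premise can still have ~b true, so F(~b) is not derivable.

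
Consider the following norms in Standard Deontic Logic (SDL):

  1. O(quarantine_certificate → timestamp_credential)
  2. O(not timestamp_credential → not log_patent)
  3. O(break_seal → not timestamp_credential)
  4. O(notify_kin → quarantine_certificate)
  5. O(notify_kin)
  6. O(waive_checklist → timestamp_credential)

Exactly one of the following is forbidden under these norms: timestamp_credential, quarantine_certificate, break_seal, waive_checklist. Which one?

break_seal

Premise 5 gives O(notify_kin).
From O(notify_kin) and premise 4, O(notify_kin → quarantine_certificate), we obtain O(quarantine_certificate).
Premise 1 is O(quarantine_certificate → timestamp_credential); since O(quarantine_certificate), deontic closure gives O(timestamp_credential).
Premise 3 is O(break_seal → not timestamp_credential); contrapositively O(timestamp_credential → not break_seal). Since O(timestamp_credential) holds, K gives O(not break_seal).
So O(not break_seal) holds, i.e. break_seal is forbidden. None of the other listed options is forbidden under the premises.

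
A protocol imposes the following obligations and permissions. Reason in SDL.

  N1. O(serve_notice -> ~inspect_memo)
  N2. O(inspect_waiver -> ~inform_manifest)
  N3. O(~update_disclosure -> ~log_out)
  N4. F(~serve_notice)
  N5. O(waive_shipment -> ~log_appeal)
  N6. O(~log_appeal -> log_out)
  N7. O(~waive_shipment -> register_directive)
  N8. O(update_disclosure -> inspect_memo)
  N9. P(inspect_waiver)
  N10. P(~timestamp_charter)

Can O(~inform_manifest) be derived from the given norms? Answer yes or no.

Premise 2 is O(inspect_waiver -> ~inform_manifest), but O(inspect_waiver) is not derivable from the premises (the permission P(inspect_waiver) asserts only ~O(~inspect_waiver), not O(inspect_waiver)), so it does not yield O(~inform_manifest).
No other premise forces O(~inform_manifest). An ideal world satisfying every premise can still have ~inform_manifest false, so O(~inform_manifest) is not derivable.

No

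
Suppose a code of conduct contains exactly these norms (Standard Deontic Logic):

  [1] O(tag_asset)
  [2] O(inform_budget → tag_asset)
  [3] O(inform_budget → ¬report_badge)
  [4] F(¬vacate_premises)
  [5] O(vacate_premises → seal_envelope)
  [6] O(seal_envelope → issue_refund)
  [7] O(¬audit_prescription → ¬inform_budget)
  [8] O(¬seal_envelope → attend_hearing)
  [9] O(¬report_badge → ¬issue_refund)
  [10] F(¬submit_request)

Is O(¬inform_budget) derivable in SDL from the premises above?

F(¬vacate_premises) at premise 4 means O(vacate_premises).
Applying K to premise 5 (O(vacate_premises → seal_envelope)) and O(vacate_premises) yields O(seal_envelope).
From O(seal_envelope) and premise 6, O(seal_envelope → issue_refund), we obtain O(issue_refund).
Premise 9 is O(¬report_badge → ¬issue_refund); contrapositively O(issue_refund → report_badge). Since O(issue_refund) holds, K gives O(report_badge).
The contrapositive of premise 3 (O(inform_budget → ¬report_badge)) is O(report_badge → ¬inform_budget), and O(report_badge) is already established, so O(¬inform_budget).
Premises 1, 2, 7, 8, 10 do not contribute to this derivation.
So O(¬inform_budget) follows.

Yes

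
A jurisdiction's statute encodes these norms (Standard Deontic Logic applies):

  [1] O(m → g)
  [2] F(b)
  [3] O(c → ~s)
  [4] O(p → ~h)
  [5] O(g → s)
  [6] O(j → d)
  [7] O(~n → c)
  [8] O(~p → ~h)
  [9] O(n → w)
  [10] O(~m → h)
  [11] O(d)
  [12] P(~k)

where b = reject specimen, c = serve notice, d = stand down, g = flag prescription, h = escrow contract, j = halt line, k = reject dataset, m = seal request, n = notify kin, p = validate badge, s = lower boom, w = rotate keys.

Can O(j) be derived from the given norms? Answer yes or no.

No

Premise 6 is O(j → d); even if O(d) held, inferring O(j) would be affirming the consequent — invalid.
No other premise forces O(j). An ideal world satisfying every premise can still have j false, so O(j) is not derivable.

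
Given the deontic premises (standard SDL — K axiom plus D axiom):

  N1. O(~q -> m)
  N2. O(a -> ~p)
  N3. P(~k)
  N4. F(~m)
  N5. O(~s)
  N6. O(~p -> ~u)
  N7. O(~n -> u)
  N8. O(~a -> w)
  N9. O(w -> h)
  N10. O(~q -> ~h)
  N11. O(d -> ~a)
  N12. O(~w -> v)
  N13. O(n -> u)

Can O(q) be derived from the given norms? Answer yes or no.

Premises 13 and 7 cover both cases: O(n -> u) and O(~n -> u). Since n ∨ ~n is a tautology, O(u) follows.
Premise 6 is O(~p -> ~u); contrapositively O(u -> p). Since O(u) holds, K gives O(p).
The contrapositive of premise 2 (O(a -> ~p)) is O(p -> ~a), and O(p) is already established, so O(~a).
Applying K to premise 8 (O(~a -> w)) and O(~a) yields O(w).
With premise 9, O(w -> h), the K-axiom yields O(h).
Premise 10, O(~q -> ~h), contraposes to O(h -> q); with O(h) we get O(q).
Premises 1, 3, 4, 5, 11, 12 do not contribute to this derivation.
So O(q) follows.

Yes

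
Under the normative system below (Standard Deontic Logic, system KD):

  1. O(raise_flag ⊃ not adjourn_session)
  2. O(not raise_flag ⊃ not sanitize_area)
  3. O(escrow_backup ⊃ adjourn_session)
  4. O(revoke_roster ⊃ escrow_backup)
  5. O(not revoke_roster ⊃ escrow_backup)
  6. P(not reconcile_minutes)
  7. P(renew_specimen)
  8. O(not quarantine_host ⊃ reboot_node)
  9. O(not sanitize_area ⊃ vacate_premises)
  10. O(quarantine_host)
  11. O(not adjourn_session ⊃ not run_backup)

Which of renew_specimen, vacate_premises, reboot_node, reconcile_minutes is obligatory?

vacate_premises

Premises 4 and 5 cover both cases: O(revoke_roster ⊃ escrow_backup) and O(not revoke_roster ⊃ escrow_backup). Since revoke_roster ∨ not revoke_roster is a tautology, O(escrow_backup) follows.
Applying K to premise 3 (O(escrow_backup ⊃ adjourn_session)) and O(escrow_backup) yields O(adjourn_session).
The contrapositive of premise 1 (O(raise_flag ⊃ not adjourn_session)) is O(adjourn_session ⊃ not raise_flag), and O(adjourn_session) is already established, so O(not raise_flag).
Applying K to premise 2 (O(not raise_flag ⊃ not sanitize_area)) and O(not raise_flag) yields O(not sanitize_area).
Applying K to premise 9 (O(not sanitize_area ⊃ vacate_premises)) and O(not sanitize_area) yields O(vacate_premises).
So O(vacate_premises) holds — vacate_premises is obligatory. None of the other listed options is made obligatory by any chain of premises.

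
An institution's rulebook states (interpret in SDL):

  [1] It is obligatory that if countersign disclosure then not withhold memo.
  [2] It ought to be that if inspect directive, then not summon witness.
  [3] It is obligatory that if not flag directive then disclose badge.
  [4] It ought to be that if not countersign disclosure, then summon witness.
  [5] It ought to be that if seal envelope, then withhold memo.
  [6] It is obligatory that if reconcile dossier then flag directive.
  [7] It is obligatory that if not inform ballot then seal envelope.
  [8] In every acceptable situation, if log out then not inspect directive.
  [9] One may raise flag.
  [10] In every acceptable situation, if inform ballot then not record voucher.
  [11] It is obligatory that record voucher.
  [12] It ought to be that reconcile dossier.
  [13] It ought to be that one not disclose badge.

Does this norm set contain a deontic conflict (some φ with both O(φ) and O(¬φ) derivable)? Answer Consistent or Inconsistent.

Consistent

Premise 3 is O(¬flag_directive → disclose_badge), but O(¬flag_directive) is not derivable from the premises, so it does not yield O(disclose_badge).
So O(disclose_badge) is not derivable, and the apparent clash with O(¬disclose_badge) does not arise.
A world satisfying every obligation exists (e.g. countersign_disclosure=false, disclose_badge=false, flag_directive=true, inform_ballot=false, inspect_directive=false, log_out=false, raise_flag=false, reconcile_dossier=true, record_voucher=true, seal_envelope=true, summon_witness=true, withhold_memo=true); no atom is both obligatory and forbidden, so the set is consistent.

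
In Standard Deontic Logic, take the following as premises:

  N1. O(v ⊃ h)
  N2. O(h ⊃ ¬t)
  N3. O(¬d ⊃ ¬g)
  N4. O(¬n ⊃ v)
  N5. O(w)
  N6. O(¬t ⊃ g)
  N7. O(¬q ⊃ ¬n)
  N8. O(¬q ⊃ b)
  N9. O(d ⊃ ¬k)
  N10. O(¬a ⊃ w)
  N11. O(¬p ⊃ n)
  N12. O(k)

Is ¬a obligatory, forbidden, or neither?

Neither

Premise 10 is O(¬a ⊃ w); even if O(w) held, inferring O(¬a) would be affirming the consequent — invalid.
No premise or chain of K-axiom applications forces O(¬a), and none forces O(a). So ¬a is neither obligatory nor forbidden under these norms.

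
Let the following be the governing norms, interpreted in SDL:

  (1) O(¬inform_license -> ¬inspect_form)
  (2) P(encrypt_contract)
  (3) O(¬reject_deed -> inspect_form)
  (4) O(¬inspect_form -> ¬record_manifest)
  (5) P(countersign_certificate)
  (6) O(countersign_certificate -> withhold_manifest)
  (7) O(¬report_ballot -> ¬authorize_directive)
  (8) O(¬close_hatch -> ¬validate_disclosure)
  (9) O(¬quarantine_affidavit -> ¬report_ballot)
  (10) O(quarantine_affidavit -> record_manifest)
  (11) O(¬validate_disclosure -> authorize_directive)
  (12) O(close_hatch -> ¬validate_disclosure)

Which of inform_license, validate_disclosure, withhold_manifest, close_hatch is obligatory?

inform_license

Premises 8 and 12 cover both cases: O(¬close_hatch -> ¬validate_disclosure) and O(close_hatch -> ¬validate_disclosure). Since ¬close_hatch ∨ close_hatch is a tautology, O(¬validate_disclosure) follows.
Premise 11 is O(¬validate_disclosure -> authorize_directive); since O(¬validate_disclosure), deontic closure gives O(authorize_directive).
Premise 7, O(¬report_ballot -> ¬authorize_directive), contraposes to O(authorize_directive -> report_ballot); with O(authorize_directive) we get O(report_ballot).
Premise 9, O(¬quarantine_affidavit -> ¬report_ballot), contraposes to O(report_ballot -> quarantine_affidavit); with O(report_ballot) we get O(quarantine_affidavit).
Premise 10 is O(quarantine_affidavit -> record_manifest); since O(quarantine_affidavit), deontic closure gives O(record_manifest).
Premise 4, O(¬inspect_form -> ¬record_manifest), contraposes to O(record_manifest -> inspect_form); with O(record_manifest) we get O(inspect_form).
The contrapositive of premise 1 (O(¬inform_license -> ¬inspect_form)) is O(inspect_form -> inform_license), and O(inspect_form) is already established, so O(inform_license).
So O(inform_license) holds — inform_license is obligatory. None of the other listed options is made obligatory by any chain of premises.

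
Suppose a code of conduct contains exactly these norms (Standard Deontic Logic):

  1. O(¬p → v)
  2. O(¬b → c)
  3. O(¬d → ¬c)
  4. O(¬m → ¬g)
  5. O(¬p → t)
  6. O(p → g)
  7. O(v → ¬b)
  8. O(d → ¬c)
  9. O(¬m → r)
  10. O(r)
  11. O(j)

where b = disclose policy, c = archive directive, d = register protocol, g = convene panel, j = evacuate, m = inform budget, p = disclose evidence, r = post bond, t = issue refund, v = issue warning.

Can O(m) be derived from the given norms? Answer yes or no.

Yes

By case analysis on ¬d: premise 3 gives O(¬d → ¬c) and premise 8 gives O(d → ¬c), so O(¬c) either way.
Premise 2 is O(¬b → c); contrapositively O(¬c → b). Since O(¬c) holds, K gives O(b).
The contrapositive of premise 7 (O(v → ¬b)) is O(b → ¬v), and O(b) is already established, so O(¬v).
The contrapositive of premise 1 (O(¬p → v)) is O(¬v → p), and O(¬v) is already established, so O(p).
With premise 6, O(p → g), the K-axiom yields O(g).
The contrapositive of premise 4 (O(¬m → ¬g)) is O(g → m), and O(g) is already established, so O(m).
Premises 5, 9, 10, 11 do not contribute to this derivation.
So O(m) follows.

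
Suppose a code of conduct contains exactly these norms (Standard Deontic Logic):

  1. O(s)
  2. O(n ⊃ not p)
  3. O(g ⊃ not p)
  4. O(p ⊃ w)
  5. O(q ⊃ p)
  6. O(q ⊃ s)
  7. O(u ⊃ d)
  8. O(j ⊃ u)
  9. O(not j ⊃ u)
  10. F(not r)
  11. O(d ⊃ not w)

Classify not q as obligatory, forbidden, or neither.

Premises 9 and 8 cover both cases: O(not j ⊃ u) and O(j ⊃ u). Since not j ∨ j is a tautology, O(u) follows.
From O(u) and premise 7, O(u ⊃ d), we obtain O(d).
Premise 11 is O(d ⊃ not w); since O(d), deontic closure gives O(not w).
The contrapositive of premise 4 (O(p ⊃ w)) is O(not w ⊃ not p), and O(not w) is already established, so O(not p).
Premise 5 is O(q ⊃ p); contrapositively O(not p ⊃ not q). Since O(not p) holds, K gives O(not q).
Premises 1, 2, 3, 6, 10 do not contribute to this derivation.
Hence not q is obligatory.

Obligatory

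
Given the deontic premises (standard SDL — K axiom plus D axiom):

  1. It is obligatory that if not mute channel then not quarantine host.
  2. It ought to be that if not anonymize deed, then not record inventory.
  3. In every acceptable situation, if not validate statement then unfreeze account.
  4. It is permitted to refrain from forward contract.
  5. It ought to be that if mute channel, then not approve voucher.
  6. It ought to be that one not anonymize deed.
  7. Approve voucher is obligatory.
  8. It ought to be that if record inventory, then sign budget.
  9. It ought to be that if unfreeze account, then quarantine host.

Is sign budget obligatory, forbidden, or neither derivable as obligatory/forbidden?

Premise 8 is O(record_inventory → sign_budget), but O(record_inventory) is not derivable from the premises, so it does not yield O(sign_budget).
No premise or chain of K-axiom applications forces O(sign_budget), and none forces O(¬sign_budget). So sign_budget is neither obligatory nor forbidden under these norms.

Neither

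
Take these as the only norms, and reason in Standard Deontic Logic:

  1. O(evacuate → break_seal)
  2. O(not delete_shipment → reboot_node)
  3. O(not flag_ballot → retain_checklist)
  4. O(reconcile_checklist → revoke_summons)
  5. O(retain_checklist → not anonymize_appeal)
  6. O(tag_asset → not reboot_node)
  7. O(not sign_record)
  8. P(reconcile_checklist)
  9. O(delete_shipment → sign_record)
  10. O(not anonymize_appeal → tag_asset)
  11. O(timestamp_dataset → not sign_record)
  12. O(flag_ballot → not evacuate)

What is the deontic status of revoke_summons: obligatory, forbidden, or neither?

Neither

Premise 4 is O(reconcile_checklist → revoke_summons), but O(reconcile_checklist) is not derivable from the premises (the permission P(reconcile_checklist) asserts only not O(not reconcile_checklist), not O(reconcile_checklist)), so it does not yield O(revoke_summons).
No premise or chain of K-axiom applications forces O(revoke_summons), and none forces O(not revoke_summons). So revoke_summons is neither obligatory nor forbidden under these norms.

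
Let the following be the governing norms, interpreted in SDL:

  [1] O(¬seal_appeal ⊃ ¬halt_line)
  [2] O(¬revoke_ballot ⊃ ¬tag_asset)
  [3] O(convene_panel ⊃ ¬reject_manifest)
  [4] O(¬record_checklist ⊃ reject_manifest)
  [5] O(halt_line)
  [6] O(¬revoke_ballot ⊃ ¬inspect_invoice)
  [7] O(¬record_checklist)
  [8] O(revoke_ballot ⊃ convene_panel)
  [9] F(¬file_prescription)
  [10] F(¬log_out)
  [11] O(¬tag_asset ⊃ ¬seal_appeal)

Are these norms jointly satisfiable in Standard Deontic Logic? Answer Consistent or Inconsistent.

Premise 5 states O(halt_line) outright.
Premise 1 is O(¬seal_appeal ⊃ ¬halt_line); contrapositively O(halt_line ⊃ seal_appeal). Since O(halt_line) holds, K gives O(seal_appeal).
Premise 11 is O(¬tag_asset ⊃ ¬seal_appeal); contrapositively O(seal_appeal ⊃ tag_asset). Since O(seal_appeal) holds, K gives O(tag_asset).
The contrapositive of premise 2 (O(¬revoke_ballot ⊃ ¬tag_asset)) is O(tag_asset ⊃ revoke_ballot), and O(tag_asset) is already established, so O(revoke_ballot).
Premise 8 is O(revoke_ballot ⊃ convene_panel); since O(revoke_ballot), deontic closure gives O(convene_panel).
With premise 3, O(convene_panel ⊃ ¬reject_manifest), the K-axiom yields O(¬reject_manifest).
Premise 4, O(¬record_checklist ⊃ reject_manifest), contraposes to O(¬reject_manifest ⊃ record_checklist); with O(¬reject_manifest) we get O(record_checklist).
But premise 7 directly asserts O(¬record_checklist).
We now have both O(record_checklist) and O(¬record_checklist) — record_checklist is simultaneously obligatory and forbidden, violating the D-axiom.

Inconsistent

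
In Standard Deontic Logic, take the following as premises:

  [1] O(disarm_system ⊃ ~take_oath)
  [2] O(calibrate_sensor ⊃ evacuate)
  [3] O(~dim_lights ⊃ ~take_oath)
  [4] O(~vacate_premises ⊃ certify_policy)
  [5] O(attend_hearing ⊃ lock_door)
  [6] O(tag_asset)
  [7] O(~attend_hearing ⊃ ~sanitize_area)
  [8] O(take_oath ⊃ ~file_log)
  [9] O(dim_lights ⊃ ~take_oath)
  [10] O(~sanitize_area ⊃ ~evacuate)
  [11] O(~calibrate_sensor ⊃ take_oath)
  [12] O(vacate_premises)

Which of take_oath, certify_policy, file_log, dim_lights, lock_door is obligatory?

lock_door

Premises 9 and 3 cover both cases: O(dim_lights ⊃ ~take_oath) and O(~dim_lights ⊃ ~take_oath). Since dim_lights ∨ ~dim_lights is a tautology, O(~take_oath) follows.
Premise 11, O(~calibrate_sensor ⊃ take_oath), contraposes to O(~take_oath ⊃ calibrate_sensor); with O(~take_oath) we get O(calibrate_sensor).
With premise 2, O(calibrate_sensor ⊃ evacuate), the K-axiom yields O(evacuate).
The contrapositive of premise 10 (O(~sanitize_area ⊃ ~evacuate)) is O(evacuate ⊃ sanitize_area), and O(evacuate) is already established, so O(sanitize_area).
Premise 7, O(~attend_hearing ⊃ ~sanitize_area), contraposes to O(sanitize_area ⊃ attend_hearing); with O(sanitize_area) we get O(attend_hearing).
Applying K to premise 5 (O(attend_hearing ⊃ lock_door)) and O(attend_hearing) yields O(lock_door).
So O(lock_door) holds — lock_door is obligatory. None of the other listed options is made obligatory by any chain of premises.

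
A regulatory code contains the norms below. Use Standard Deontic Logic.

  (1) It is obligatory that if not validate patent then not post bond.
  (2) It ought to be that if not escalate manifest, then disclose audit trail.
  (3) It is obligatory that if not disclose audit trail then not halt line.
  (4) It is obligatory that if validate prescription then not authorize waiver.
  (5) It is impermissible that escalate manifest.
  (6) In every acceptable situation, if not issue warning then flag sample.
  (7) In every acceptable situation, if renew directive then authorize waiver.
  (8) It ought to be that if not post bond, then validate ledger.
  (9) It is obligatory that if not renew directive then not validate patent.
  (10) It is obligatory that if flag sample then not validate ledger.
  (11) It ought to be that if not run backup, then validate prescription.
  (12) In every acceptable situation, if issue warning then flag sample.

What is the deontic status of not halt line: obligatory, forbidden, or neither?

Premise 3 is O(¬disclose_audit_trail → ¬halt_line), but O(¬disclose_audit_trail) is not derivable from the premises, so it does not yield O(¬halt_line).
No premise or chain of K-axiom applications forces O(¬halt_line), and none forces O(halt_line). So ¬halt_line is neither obligatory nor forbidden under these norms.

Neither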